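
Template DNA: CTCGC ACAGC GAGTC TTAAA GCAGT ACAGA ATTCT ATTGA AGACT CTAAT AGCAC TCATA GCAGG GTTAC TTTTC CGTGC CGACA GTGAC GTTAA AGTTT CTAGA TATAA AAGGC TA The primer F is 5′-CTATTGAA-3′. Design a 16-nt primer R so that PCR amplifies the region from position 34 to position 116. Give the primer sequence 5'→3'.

The product's 3' end on the top strand is position 116.
The reverse primer anneals to the top strand over positions 101–116, i.e. to CTAGATATAAAAGGCT.
Its sequence written 5'→3' is the reverse complement: AGCCTTTTATATCTAG.

5'-AGCCTTTTATATCTAG-3'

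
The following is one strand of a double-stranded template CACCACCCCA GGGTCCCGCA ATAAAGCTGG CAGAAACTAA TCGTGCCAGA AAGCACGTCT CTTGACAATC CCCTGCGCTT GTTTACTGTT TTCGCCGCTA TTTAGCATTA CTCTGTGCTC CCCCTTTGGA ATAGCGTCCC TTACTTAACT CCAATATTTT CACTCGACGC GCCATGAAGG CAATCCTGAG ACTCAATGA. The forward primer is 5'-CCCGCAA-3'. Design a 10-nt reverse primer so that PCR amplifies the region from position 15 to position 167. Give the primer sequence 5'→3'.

The product's 3' end on the top strand is position 167.
The reverse primer anneals to the top strand over positions 158–167, i.e. to TTTCACTCGA.
Its sequence written 5'→3' is the reverse complement: TCGAGTGAAA.

5'-TCGAGTGAAA-3'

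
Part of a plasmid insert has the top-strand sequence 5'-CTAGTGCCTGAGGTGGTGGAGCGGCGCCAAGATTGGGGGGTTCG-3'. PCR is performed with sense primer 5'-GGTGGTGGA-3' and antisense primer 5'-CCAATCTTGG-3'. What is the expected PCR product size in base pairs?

25 bp

The forward primer matches the template at positions 12–20.
Taking the reverse complement of CCAATCTTGG gives CCAAGATTGG, found at positions 27–36 on the template; the primer anneals here to the top strand with its 3' end pointing upstream.
Product length = (reverse-primer end) − (forward-primer start) + 1 = 36 − 12 + 1 = 25 bp.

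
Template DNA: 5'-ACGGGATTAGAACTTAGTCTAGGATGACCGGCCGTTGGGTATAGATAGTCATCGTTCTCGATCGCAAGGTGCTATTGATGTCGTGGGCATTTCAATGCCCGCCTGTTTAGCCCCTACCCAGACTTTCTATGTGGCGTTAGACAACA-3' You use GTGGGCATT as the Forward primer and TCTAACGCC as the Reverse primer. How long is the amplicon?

59 bp

Forward primer GTGGGCATT is found on the top strand at positions 83–91.
Taking the reverse complement of TCTAACGCC gives GGCGTTAGA, found at positions 133–141 on the template; the primer anneals here to the top strand with its 3' end pointing upstream.
Amplicon spans positions 83–141: 59 bp.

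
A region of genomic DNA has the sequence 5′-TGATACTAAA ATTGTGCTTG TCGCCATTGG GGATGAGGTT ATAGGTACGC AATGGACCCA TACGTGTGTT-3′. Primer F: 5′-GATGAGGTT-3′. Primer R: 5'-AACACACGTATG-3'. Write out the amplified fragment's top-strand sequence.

Scanning the template, GATGAGGTT occurs at positions 32–40; this primer anneals to the bottom strand there with its 3' end pointing downstream.
Reverse complement of the reverse primer: CATACGTGTGTT. This occurs on the top strand at positions 59–70.
The product is the template from position 32 through 70 (39 bp).

5'-GATGAGGTTATAGGTACGCAATGGACCCATACGTGTGTT-3'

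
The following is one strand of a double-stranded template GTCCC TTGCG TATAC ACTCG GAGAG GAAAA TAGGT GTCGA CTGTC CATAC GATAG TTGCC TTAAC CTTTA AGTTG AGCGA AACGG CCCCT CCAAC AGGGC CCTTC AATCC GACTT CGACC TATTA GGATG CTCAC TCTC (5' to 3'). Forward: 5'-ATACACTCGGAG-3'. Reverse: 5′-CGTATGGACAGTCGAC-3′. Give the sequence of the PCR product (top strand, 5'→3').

Scanning the template, ATACACTCGGAG occurs at positions 12–23; this primer anneals to the bottom strand there with its 3' end pointing downstream.
The reverse primer's reverse complement is GTCGACTGTCCATACG, which matches the template at positions 36–51.
The product is the template from position 12 through 51 (40 bp).

5'-ATACACTCGGAGAGGAAAATAGGTGTCGACTGTCCATACG-3'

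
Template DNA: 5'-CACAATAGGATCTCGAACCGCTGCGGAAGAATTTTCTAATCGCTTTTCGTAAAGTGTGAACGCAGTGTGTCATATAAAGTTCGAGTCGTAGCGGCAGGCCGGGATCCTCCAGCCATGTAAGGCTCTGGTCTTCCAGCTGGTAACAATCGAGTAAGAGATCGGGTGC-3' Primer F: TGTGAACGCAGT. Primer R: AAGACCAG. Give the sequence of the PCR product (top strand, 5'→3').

5'-TGTGAACGCAGTGTGTCATATAAAGTTCGAGTCGTAGCGGCAGGCCGGGATCCTCCAGCCATGTAAGGCTCTGGTCTT-3'

The forward primer matches the template at positions 55–66.
The reverse primer's reverse complement is CTGGTCTT, which matches the template at positions 125–132.
The product is the template from position 55 through 132 (78 bp).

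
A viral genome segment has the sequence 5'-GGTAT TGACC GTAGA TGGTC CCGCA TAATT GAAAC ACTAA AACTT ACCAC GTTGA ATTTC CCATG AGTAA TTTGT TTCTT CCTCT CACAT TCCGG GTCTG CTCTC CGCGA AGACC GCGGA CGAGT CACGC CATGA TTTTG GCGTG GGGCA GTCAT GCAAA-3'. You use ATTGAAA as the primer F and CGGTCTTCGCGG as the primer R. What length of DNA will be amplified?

89 bp

Forward primer ATTGAAA is found on the top strand at positions 28–34.
Taking the reverse complement of CGGTCTTCGCGG gives CCGCGAAGACCG, found at positions 105–116 on the template; the primer anneals here to the top strand with its 3' end pointing upstream.
Product length = (reverse-primer end) − (forward-primer start) + 1 = 116 − 28 + 1 = 89 bp.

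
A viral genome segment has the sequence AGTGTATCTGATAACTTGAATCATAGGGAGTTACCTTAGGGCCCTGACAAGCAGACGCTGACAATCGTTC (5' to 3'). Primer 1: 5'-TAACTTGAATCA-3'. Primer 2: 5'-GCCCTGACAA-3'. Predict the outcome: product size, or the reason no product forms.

No product — both primers anneal to the same strand and extend in the same direction.

Primer 1 (TAACTTGAATCA) matches the top strand at positions 12–23 (3' end points downstream).
Primer 2 (GCCCTGACAA) also matches the top strand directly, at positions 41–50 — its reverse complement TTGTCAGGGC is not present.
Both primers anneal to the bottom strand with 3' ends pointing the same way, so neither can prime synthesis back toward the other.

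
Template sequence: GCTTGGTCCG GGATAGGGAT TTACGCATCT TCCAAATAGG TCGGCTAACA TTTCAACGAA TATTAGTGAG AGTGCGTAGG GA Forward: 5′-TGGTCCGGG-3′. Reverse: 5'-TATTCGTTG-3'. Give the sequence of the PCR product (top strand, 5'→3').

5'-TGGTCCGGGATAGGGATTTACGCATCTTCCAAATAGGTCGGCTAACATTTCAACGAATA-3'

Forward primer TGGTCCGGG is found on the top strand at positions 4–12.
Reverse complement of the reverse primer: CAACGAATA. This occurs on the top strand at positions 54–62.
The product is the template from position 4 through 62 (59 bp).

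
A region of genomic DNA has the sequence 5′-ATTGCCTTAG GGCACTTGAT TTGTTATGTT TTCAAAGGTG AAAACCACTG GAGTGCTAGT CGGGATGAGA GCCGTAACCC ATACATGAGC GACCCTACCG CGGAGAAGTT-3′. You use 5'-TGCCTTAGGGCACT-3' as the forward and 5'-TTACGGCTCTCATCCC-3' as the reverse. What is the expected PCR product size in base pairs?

Scanning the template, TGCCTTAGGGCACT occurs at positions 3–16; this primer anneals to the bottom strand there with its 3' end pointing downstream.
Taking the reverse complement of TTACGGCTCTCATCCC gives GGGATGAGAGCCGTAA, found at positions 62–77 on the template; the primer anneals here to the top strand with its 3' end pointing upstream.
Amplicon spans positions 3–77: 75 bp.

75 bp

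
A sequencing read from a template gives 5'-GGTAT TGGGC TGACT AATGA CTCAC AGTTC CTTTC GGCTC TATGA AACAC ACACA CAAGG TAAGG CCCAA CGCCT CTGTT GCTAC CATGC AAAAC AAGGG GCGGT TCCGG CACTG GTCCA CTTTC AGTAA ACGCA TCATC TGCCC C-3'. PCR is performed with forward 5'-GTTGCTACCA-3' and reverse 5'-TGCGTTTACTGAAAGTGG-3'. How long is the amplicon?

58 bp

The forward primer matches the template at positions 78–87.
The reverse primer's reverse complement is CCACTTTCAGTAAACGCA, which matches the template at positions 118–135.
The product runs from position 78 to position 135, so its length is 135 − 78 + 1 = 58 bp.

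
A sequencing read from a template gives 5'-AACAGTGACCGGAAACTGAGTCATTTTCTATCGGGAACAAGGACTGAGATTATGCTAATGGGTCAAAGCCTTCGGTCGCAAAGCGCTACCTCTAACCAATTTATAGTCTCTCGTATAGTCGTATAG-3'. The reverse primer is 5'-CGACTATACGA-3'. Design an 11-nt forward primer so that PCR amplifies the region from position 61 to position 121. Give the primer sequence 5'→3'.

The reverse primer's reverse complement TCGTATAGTCG matches the template at positions 111–121; the product starts at position 61.
The forward primer is identical to the top strand over positions 61–71: GGTCAAAGCCT.

5'-GGTCAAAGCCT-3'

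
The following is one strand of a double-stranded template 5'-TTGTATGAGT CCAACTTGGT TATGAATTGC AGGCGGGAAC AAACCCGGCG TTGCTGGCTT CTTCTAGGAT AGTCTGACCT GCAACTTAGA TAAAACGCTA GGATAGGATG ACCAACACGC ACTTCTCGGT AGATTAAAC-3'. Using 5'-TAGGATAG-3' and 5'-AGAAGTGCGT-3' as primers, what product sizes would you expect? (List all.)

The forward primer TAGGATAG matches the top strand at positions 65–72, 99–106.
The reverse primer's reverse complement is ACGCACTTCT, matching at positions 117–126.
Each forward site pairs with the reverse site to give a product ending at position 126: sizes 62, 28 bp.

62 bp, 28 bp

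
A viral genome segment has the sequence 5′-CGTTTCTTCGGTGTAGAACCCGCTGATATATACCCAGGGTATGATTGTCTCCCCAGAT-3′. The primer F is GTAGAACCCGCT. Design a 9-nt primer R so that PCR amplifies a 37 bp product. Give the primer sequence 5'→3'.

5'-GACAATCAT-3'

The forward primer binds at positions 13–24, so a 37 bp product ends at position 13 + 37 − 1 = 49.
The reverse primer anneals to the top strand over positions 41–49, i.e. to ATGATTGTC.
Its sequence written 5'→3' is the reverse complement: GACAATCAT.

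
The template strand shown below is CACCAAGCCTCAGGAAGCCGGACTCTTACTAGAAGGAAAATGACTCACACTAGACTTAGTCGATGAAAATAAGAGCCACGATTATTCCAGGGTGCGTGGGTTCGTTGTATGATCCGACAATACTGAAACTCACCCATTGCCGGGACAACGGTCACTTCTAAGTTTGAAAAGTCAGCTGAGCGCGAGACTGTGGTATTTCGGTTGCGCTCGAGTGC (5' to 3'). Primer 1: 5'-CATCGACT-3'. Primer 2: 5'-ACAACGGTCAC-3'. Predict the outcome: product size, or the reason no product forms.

No product — the primers' 3' ends point away from each other.

Primer 1 (CATCGACT) has reverse complement AGTCGATG, which matches the top strand at positions 58–65; primer 1 anneals to the top strand there with its 3' end pointing upstream toward position 58.
Primer 2 (ACAACGGTCAC) matches the top strand directly at positions 145–155; it anneals to the bottom strand with its 3' end pointing downstream toward position 155.
The 3' ends diverge (primer 1 extends toward position 1, primer 2 toward position 215), so the primers never converge on a shared product.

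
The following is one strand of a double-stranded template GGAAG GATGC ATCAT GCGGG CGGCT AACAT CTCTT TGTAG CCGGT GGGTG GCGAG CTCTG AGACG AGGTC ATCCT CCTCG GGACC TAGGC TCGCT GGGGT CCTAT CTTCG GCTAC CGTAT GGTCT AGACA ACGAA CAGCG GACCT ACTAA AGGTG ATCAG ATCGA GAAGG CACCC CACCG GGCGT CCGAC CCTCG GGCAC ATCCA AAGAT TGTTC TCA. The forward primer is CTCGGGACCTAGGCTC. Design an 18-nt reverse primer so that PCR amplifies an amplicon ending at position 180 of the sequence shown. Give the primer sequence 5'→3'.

5'-CGGTGGGGTGCCTTCTCG-3'

The forward primer binds at positions 77–92; the product's 3' end on the top strand is position 180.
The reverse primer anneals to the top strand over positions 163–180, i.e. to CGAGAAGGCACCCCACCG.
Its sequence written 5'→3' is the reverse complement: CGGTGGGGTGCCTTCTCG.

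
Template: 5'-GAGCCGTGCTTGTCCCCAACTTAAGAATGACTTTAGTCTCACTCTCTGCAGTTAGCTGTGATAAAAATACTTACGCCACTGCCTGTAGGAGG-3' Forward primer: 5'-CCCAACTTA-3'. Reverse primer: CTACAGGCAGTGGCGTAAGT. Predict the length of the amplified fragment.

Forward primer CCCAACTTA is found on the top strand at positions 15–23.
Taking the reverse complement of CTACAGGCAGTGGCGTAAGT gives ACTTACGCCACTGCCTGTAG, found at positions 69–88 on the template; the primer anneals here to the top strand with its 3' end pointing upstream.
Product length = (reverse-primer end) − (forward-primer start) + 1 = 88 − 15 + 1 = 74 bp.

74 bp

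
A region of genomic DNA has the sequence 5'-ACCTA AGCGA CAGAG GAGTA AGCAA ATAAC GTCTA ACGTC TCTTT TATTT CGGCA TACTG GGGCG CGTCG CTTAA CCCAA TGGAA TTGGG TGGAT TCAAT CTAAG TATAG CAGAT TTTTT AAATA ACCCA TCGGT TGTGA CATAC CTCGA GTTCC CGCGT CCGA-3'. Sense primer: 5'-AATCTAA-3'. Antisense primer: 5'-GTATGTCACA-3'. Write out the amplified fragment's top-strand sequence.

5'-AATCTAAGTATAGCAGATTTTTTAAATAACCCATCGGTTGTGACATAC-3'

Forward primer AATCTAA is found on the top strand at positions 98–104.
The reverse primer's reverse complement is TGTGACATAC, which matches the template at positions 136–145.
The product is the template from position 98 through 145 (48 bp).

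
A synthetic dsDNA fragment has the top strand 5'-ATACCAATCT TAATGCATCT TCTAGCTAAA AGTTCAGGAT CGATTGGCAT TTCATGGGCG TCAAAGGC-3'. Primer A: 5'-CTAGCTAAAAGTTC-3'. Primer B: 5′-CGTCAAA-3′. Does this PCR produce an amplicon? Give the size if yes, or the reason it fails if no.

Primer A (CTAGCTAAAAGTTC) matches the top strand at positions 22–35 (3' end points downstream).
Primer B (CGTCAAA) also matches the top strand directly, at positions 59–65 — its reverse complement TTTGACG is not present.
Both primers anneal to the bottom strand with 3' ends pointing the same way, so neither can prime synthesis back toward the other.

No product — both primers anneal to the same strand and extend in the same direction.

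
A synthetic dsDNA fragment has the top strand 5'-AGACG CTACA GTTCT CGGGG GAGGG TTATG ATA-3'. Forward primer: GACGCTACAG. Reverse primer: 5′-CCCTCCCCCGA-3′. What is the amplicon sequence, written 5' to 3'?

5'-GACGCTACAGTTCTCGGGGGAGGG-3'

The forward primer matches the template at positions 2–11.
The reverse primer's reverse complement is TCGGGGGAGGG, which matches the template at positions 15–25.
The product is the template from position 2 through 25 (24 bp).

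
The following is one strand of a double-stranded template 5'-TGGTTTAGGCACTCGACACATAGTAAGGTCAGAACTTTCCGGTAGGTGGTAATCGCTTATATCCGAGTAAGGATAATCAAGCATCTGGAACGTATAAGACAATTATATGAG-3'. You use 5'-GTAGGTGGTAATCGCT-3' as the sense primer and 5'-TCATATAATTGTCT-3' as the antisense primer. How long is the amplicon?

69 bp

Scanning the template, GTAGGTGGTAATCGCT occurs at positions 42–57; this primer anneals to the bottom strand there with its 3' end pointing downstream.
The reverse primer's reverse complement is AGACAATTATATGA, which matches the template at positions 97–110.
The product runs from position 42 to position 110, so its length is 110 − 42 + 1 = 69 bp.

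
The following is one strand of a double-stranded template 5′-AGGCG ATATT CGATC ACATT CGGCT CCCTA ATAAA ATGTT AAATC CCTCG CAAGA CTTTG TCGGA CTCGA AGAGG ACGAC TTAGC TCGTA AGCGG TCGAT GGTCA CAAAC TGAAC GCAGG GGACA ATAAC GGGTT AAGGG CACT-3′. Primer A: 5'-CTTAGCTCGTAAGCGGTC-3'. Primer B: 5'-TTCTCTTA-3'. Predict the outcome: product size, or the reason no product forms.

No product — primer B has no binding site in the template.

Primer B (TTCTCTTA) does not match the top strand, and its reverse complement TAAGAGAA does not match either.
With no annealing site for primer B, no amplification occurs.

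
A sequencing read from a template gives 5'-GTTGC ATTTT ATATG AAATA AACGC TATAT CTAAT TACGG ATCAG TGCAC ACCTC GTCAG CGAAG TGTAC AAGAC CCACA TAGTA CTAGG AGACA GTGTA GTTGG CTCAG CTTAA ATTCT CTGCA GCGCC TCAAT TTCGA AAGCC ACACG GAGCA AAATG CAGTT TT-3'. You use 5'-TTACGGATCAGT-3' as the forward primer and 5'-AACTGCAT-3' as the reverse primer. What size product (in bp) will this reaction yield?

Scanning the template, TTACGGATCAGT occurs at positions 35–46; this primer anneals to the bottom strand there with its 3' end pointing downstream.
Taking the reverse complement of AACTGCAT gives ATGCAGTT, found at positions 158–165 on the template; the primer anneals here to the top strand with its 3' end pointing upstream.
The product runs from position 35 to position 165, so its length is 165 − 35 + 1 = 131 bp.

131 bp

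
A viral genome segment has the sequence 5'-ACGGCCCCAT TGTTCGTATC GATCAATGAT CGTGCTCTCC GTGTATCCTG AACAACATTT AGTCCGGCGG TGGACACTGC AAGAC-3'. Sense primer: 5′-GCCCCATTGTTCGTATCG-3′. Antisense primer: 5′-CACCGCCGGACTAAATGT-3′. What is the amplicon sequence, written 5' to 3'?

Scanning the template, GCCCCATTGTTCGTATCG occurs at positions 4–21; this primer anneals to the bottom strand there with its 3' end pointing downstream.
Reverse complement of the reverse primer: ACATTTAGTCCGGCGGTG. This occurs on the top strand at positions 55–72.
The product is the template from position 4 through 72 (69 bp).

5'-GCCCCATTGTTCGTATCGATCAATGATCGTGCTCTCCGTGTATCCTGAACAACATTTAGTCCGGCGGTG-3'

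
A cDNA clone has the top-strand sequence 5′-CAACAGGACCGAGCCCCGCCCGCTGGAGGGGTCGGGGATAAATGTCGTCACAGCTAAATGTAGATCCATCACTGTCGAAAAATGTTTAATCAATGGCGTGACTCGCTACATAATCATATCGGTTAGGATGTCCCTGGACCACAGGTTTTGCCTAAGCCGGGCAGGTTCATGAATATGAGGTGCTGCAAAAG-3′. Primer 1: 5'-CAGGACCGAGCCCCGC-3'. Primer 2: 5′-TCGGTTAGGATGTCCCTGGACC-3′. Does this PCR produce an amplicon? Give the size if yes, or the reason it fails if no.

Primer 1 (CAGGACCGAGCCCCGC) matches the top strand at positions 4–19 (3' end points downstream).
Primer 2 (TCGGTTAGGATGTCCCTGGACC) also matches the top strand directly, at positions 119–140 — its reverse complement GGTCCAGGGACATCCTAACCGA is not present.
Both primers anneal to the bottom strand with 3' ends pointing the same way, so neither can prime synthesis back toward the other.

No product — both primers anneal to the same strand and extend in the same direction.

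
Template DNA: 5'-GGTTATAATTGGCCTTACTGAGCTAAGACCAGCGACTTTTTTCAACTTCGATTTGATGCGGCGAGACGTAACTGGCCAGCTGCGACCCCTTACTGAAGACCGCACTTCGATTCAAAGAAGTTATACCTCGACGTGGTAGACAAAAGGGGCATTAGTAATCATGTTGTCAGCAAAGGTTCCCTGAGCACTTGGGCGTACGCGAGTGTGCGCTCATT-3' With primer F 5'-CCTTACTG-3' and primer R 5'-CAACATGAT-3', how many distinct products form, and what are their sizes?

Two products: 154 bp, 79 bp

The forward primer CCTTACTG matches the top strand at positions 13–20, 88–95.
The reverse primer's reverse complement is ATCATGTTG, matching at positions 158–166.
Each forward site pairs with the reverse site to give a product ending at position 166: sizes 154, 79 bp.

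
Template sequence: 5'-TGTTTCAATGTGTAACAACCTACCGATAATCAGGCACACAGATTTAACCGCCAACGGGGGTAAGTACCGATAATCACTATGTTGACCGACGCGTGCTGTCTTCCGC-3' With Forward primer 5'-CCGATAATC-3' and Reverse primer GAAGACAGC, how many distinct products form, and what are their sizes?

The forward primer CCGATAATC matches the top strand at positions 23–31, 67–75.
The reverse primer's reverse complement is GCTGTCTTC, matching at positions 95–103.
Each forward site pairs with the reverse site to give a product ending at position 103: sizes 81, 37 bp.

Two products: 81 bp, 37 bp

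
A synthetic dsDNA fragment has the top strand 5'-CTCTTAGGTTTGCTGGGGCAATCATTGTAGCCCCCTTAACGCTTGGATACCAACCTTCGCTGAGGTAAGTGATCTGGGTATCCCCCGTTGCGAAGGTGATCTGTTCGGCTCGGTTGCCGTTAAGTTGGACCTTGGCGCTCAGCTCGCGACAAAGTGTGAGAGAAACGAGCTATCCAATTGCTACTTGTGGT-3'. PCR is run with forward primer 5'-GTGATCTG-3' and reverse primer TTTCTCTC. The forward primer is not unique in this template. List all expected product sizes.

The forward primer GTGATCTG matches the top strand at positions 69–76, 96–103.
The reverse primer's reverse complement is GAGAGAAA, matching at positions 158–165.
Each forward site pairs with the reverse site to give a product ending at position 165: sizes 97, 70 bp.

97 bp, 70 bp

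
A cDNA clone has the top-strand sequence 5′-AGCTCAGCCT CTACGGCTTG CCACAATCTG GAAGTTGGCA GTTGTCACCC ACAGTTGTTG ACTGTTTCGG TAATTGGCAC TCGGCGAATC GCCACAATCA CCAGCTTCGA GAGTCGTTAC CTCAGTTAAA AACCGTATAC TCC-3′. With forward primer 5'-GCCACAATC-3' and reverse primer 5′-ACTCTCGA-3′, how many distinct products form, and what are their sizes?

The forward primer GCCACAATC matches the top strand at positions 20–28, 91–99.
The reverse primer's reverse complement is TCGAGAGT, matching at positions 107–114.
Each forward site pairs with the reverse site to give a product ending at position 114: sizes 95, 24 bp.

Two products: 95 bp, 24 bp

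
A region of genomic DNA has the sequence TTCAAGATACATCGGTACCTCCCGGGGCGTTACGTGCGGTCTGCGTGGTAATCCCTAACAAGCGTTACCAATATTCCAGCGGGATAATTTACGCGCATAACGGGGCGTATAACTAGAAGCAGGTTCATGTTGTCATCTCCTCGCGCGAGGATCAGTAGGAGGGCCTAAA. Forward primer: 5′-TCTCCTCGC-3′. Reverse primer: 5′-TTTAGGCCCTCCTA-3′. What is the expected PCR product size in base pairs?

Scanning the template, TCTCCTCGC occurs at positions 136–144; this primer anneals to the bottom strand there with its 3' end pointing downstream.
The reverse primer's reverse complement is TAGGAGGGCCTAAA, which matches the template at positions 156–169.
The product runs from position 136 to position 169, so its length is 169 − 136 + 1 = 34 bp.

34 bp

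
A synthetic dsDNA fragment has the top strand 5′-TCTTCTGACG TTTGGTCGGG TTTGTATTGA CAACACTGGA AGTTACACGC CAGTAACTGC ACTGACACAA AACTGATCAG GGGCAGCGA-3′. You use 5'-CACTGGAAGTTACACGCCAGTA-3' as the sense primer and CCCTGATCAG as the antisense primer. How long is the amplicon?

49 bp

Forward primer CACTGGAAGTTACACGCCAGTA is found on the top strand at positions 34–55.
Reverse complement of the reverse primer: CTGATCAGGG. This occurs on the top strand at positions 73–82.
The product runs from position 34 to position 82, so its length is 82 − 34 + 1 = 49 bp.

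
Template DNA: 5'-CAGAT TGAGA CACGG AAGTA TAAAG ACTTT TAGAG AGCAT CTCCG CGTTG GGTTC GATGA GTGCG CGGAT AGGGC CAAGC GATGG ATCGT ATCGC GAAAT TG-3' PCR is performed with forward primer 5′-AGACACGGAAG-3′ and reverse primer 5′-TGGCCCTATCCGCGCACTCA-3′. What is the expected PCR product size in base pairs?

70 bp

Scanning the template, AGACACGGAAG occurs at positions 8–18; this primer anneals to the bottom strand there with its 3' end pointing downstream.
Reverse complement of the reverse primer: TGAGTGCGCGGATAGGGCCA. This occurs on the top strand at positions 58–77.
Amplicon spans positions 8–77: 70 bp.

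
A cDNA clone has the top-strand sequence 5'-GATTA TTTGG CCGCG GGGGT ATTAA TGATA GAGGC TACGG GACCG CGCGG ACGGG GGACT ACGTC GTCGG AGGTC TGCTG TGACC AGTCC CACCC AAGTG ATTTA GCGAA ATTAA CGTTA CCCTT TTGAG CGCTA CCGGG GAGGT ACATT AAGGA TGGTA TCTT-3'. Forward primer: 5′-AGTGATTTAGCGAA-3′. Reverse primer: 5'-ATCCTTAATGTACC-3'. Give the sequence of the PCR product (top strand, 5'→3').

Forward primer AGTGATTTAGCGAA is found on the top strand at positions 97–110.
The reverse primer's reverse complement is GGTACATTAAGGAT, which matches the template at positions 143–156.
The product is the template from position 97 through 156 (60 bp).

5'-AGTGATTTAGCGAAATTAACGTTACCCTTTTGAGCGCTACCGGGGAGGTACATTAAGGAT-3'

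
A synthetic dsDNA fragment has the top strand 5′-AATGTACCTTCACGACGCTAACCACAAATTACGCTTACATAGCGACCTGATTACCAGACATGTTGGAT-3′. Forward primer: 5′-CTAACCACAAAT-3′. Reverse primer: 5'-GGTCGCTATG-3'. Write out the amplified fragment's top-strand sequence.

Scanning the template, CTAACCACAAAT occurs at positions 18–29; this primer anneals to the bottom strand there with its 3' end pointing downstream.
Taking the reverse complement of GGTCGCTATG gives CATAGCGACC, found at positions 38–47 on the template; the primer anneals here to the top strand with its 3' end pointing upstream.
The product is the template from position 18 through 47 (30 bp).

5'-CTAACCACAAATTACGCTTACATAGCGACC-3'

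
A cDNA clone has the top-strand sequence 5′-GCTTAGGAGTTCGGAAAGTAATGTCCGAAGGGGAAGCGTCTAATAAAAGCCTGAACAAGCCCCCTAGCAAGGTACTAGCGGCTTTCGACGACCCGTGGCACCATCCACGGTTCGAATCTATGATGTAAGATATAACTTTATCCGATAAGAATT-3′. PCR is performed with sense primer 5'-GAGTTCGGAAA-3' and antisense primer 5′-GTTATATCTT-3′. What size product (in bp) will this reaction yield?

130 bp

Forward primer GAGTTCGGAAA is found on the top strand at positions 7–17.
The reverse primer's reverse complement is AAGATATAAC, which matches the template at positions 127–136.
Product length = (reverse-primer end) − (forward-primer start) + 1 = 136 − 7 + 1 = 130 bp.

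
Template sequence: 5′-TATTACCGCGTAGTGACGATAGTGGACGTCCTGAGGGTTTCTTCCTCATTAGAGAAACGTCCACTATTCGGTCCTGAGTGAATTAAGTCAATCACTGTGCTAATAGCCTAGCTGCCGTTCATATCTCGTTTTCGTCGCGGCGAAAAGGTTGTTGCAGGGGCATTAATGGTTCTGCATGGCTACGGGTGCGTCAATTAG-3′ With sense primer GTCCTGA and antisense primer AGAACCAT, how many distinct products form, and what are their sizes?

Two products: 146 bp, 103 bp

The forward primer GTCCTGA matches the top strand at positions 28–34, 71–77.
The reverse primer's reverse complement is ATGGTTCT, matching at positions 166–173.
Each forward site pairs with the reverse site to give a product ending at position 173: sizes 146, 103 bp.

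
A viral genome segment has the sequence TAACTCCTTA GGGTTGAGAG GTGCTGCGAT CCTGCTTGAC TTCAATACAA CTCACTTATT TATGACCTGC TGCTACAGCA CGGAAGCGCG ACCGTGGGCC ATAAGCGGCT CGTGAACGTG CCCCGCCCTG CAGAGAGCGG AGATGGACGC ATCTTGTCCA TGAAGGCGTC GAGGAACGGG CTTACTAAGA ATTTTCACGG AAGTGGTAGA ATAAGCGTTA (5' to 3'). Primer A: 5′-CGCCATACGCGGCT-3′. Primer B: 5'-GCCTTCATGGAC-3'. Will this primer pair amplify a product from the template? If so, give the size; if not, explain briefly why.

No product — primer A has no binding site in the template.

Primer A (CGCCATACGCGGCT) does not match the top strand, and its reverse complement AGCCGCGTATGGCG does not match either.
With no annealing site for primer A, no amplification occurs.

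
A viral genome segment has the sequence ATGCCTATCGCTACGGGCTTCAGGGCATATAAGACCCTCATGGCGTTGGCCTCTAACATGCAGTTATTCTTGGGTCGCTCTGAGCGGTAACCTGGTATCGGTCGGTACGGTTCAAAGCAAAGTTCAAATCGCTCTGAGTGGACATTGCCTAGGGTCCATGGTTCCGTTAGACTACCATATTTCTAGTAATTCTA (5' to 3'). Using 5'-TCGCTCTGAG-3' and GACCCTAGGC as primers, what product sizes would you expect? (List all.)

The forward primer TCGCTCTGAG matches the top strand at positions 75–84, 129–138.
The reverse primer's reverse complement is GCCTAGGGTC, matching at positions 147–156.
Each forward site pairs with the reverse site to give a product ending at position 156: sizes 82, 28 bp.

82 bp, 28 bp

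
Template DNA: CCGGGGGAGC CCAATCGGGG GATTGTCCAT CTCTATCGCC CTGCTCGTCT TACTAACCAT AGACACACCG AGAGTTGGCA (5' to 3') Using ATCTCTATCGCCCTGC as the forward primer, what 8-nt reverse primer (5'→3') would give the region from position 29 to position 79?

5'-GCCAACTC-3'

The product's 3' end on the top strand is position 79.
The reverse primer anneals to the top strand over positions 72–79, i.e. to GAGTTGGC.
Its sequence written 5'→3' is the reverse complement: GCCAACTC.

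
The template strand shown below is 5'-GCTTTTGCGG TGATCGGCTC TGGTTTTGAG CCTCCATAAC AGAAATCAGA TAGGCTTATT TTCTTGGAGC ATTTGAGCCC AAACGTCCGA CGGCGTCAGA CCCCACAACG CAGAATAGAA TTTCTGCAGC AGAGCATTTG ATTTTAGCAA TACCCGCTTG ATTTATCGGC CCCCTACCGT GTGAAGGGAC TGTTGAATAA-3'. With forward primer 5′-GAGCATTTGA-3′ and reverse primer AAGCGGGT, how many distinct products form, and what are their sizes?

The forward primer GAGCATTTGA matches the top strand at positions 67–76, 132–141.
The reverse primer's reverse complement is ACCCGCTT, matching at positions 152–159.
Each forward site pairs with the reverse site to give a product ending at position 159: sizes 93, 28 bp.

Two products: 93 bp, 28 bp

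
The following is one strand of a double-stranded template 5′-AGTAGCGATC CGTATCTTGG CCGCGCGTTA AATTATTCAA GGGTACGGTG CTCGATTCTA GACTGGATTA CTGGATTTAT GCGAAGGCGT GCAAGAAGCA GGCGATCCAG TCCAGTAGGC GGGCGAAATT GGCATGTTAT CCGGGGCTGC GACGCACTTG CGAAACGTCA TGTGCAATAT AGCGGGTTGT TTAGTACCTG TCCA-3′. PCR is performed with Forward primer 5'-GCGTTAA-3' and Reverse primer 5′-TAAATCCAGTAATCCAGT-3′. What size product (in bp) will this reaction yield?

55 bp

Forward primer GCGTTAA is found on the top strand at positions 25–31.
Taking the reverse complement of TAAATCCAGTAATCCAGT gives ACTGGATTACTGGATTTA, found at positions 62–79 on the template; the primer anneals here to the top strand with its 3' end pointing upstream.
Product length = (reverse-primer end) − (forward-primer start) + 1 = 79 − 25 + 1 = 55 bp.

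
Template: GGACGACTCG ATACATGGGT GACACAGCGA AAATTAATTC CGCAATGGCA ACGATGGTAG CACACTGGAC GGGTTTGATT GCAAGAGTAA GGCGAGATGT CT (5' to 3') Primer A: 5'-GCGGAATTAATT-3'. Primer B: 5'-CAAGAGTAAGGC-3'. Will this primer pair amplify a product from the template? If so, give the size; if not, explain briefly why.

No product — the primers' 3' ends point away from each other.

Primer A (GCGGAATTAATT) has reverse complement AATTAATTCCGC, which matches the top strand at positions 32–43; primer A anneals to the top strand there with its 3' end pointing upstream toward position 32.
Primer B (CAAGAGTAAGGC) matches the top strand directly at positions 82–93; it anneals to the bottom strand with its 3' end pointing downstream toward position 93.
The 3' ends diverge (primer A extends toward position 1, primer B toward position 102), so the primers never converge on a shared product.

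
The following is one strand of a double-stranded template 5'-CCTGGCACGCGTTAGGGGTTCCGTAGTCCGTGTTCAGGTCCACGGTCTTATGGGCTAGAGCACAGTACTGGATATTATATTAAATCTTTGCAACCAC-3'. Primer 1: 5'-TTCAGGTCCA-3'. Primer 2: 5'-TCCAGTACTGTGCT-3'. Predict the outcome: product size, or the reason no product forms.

Primer 1 (TTCAGGTCCA) matches the top strand at positions 33–42; it acts as a forward primer.
Primer 2's reverse complement is AGCACAGTACTGGA, matching the top strand at positions 59–72; it acts as a reverse primer.
The 3' ends face each other across positions 33–72, giving a 40 bp product.

Yes — a 40 bp product.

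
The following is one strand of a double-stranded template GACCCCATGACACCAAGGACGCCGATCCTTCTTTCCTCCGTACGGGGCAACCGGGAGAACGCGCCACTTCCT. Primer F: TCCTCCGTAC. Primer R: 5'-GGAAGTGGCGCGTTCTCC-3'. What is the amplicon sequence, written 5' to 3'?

The forward primer matches the template at positions 34–43.
Reverse complement of the reverse primer: GGAGAACGCGCCACTTCC. This occurs on the top strand at positions 54–71.
The product is the template from position 34 through 71 (38 bp).

5'-TCCTCCGTACGGGGCAACCGGGAGAACGCGCCACTTCC-3'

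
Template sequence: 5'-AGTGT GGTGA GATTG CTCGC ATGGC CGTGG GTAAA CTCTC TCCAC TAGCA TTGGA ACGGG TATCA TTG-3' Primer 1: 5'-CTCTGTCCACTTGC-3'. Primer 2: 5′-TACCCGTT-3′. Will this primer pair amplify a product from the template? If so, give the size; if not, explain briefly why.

Primer 1 (CTCTGTCCACTTGC) does not match the top strand, and its reverse complement GCAAGTGGACAGAG does not match either.
With no annealing site for primer 1, no amplification occurs.

No product — primer 1 has no binding site in the template.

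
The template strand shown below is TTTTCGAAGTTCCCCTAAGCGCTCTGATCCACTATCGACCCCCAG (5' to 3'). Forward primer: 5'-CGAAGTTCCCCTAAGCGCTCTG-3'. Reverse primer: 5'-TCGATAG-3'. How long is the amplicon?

34 bp

Scanning the template, CGAAGTTCCCCTAAGCGCTCTG occurs at positions 5–26; this primer anneals to the bottom strand there with its 3' end pointing downstream.
Taking the reverse complement of TCGATAG gives CTATCGA, found at positions 32–38 on the template; the primer anneals here to the top strand with its 3' end pointing upstream.
The product runs from position 5 to position 38, so its length is 38 − 5 + 1 = 34 bp.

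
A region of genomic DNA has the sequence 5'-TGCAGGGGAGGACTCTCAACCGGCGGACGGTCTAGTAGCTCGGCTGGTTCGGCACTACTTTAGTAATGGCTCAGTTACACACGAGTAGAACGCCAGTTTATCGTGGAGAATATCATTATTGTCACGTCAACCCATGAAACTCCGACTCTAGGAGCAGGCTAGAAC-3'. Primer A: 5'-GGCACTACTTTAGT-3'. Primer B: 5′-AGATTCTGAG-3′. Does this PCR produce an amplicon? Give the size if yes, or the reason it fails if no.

Primer B (AGATTCTGAG) does not match the top strand, and its reverse complement CTCAGAATCT does not match either.
With no annealing site for primer B, no amplification occurs.

No product — primer B has no binding site in the template.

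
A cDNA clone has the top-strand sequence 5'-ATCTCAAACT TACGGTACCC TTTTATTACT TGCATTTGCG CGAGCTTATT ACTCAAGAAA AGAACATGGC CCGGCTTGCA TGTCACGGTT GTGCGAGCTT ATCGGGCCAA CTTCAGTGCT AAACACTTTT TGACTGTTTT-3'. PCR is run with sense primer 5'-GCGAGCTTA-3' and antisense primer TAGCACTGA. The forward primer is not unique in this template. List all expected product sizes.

82 bp, 29 bp

The forward primer GCGAGCTTA matches the top strand at positions 40–48, 93–101.
The reverse primer's reverse complement is TCAGTGCTA, matching at positions 113–121.
Each forward site pairs with the reverse site to give a product ending at position 121: sizes 82, 29 bp.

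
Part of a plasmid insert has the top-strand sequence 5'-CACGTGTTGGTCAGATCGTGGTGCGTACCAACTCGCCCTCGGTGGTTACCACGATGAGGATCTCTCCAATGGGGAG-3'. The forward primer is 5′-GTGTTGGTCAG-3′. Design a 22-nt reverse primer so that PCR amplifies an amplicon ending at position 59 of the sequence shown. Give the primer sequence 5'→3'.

5'-CCTCATCGTGGTAACCACCGAG-3'

The forward primer binds at positions 4–14; the product's 3' end on the top strand is position 59.
The reverse primer anneals to the top strand over positions 38–59, i.e. to CTCGGTGGTTACCACGATGAGG.
Its sequence written 5'→3' is the reverse complement: CCTCATCGTGGTAACCACCGAG.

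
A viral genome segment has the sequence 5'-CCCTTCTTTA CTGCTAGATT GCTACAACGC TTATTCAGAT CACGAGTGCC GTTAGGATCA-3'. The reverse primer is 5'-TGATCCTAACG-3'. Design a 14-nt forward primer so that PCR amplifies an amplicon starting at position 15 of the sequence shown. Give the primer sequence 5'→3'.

The reverse primer's reverse complement CGTTAGGATCA matches the template at positions 50–60; the product starts at position 15.
The forward primer is identical to the top strand over positions 15–28: TAGATTGCTACAAC.

5'-TAGATTGCTACAAC-3'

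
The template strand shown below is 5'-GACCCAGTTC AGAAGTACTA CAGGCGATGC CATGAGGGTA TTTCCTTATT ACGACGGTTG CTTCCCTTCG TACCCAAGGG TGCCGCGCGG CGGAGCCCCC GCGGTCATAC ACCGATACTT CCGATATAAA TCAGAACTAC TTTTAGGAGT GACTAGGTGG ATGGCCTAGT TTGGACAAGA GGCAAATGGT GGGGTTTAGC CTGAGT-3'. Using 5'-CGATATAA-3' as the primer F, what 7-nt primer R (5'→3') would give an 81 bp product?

The forward primer binds at positions 122–129, so an 81 bp product ends at position 122 + 81 − 1 = 202.
The reverse primer anneals to the top strand over positions 196–202, i.e. to TTAGCCT.
Its sequence written 5'→3' is the reverse complement: AGGCTAA.

5'-AGGCTAA-3'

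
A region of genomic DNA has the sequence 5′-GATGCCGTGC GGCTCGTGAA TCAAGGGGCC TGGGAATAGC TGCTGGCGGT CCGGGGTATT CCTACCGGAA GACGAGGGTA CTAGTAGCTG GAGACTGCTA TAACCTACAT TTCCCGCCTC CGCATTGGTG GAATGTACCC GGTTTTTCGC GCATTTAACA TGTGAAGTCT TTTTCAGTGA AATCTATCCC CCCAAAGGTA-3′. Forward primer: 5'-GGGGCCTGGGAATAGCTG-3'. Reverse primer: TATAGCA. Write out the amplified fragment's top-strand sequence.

Forward primer GGGGCCTGGGAATAGCTG is found on the top strand at positions 25–42.
Reverse complement of the reverse primer: TGCTATA. This occurs on the top strand at positions 96–102.
The product is the template from position 25 through 102 (78 bp).

5'-GGGGCCTGGGAATAGCTGCTGGCGGTCCGGGGTATTCCTACCGGAAGACGAGGGTACTAGTAGCTGGAGACTGCTATA-3'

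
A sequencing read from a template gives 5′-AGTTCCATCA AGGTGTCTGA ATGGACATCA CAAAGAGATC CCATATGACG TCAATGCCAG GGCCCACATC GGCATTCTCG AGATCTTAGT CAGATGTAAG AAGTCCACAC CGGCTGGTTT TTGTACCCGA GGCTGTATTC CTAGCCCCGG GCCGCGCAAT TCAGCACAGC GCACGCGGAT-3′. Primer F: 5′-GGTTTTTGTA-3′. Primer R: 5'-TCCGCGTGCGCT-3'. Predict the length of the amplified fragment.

The forward primer matches the template at positions 116–125.
Taking the reverse complement of TCCGCGTGCGCT gives AGCGCACGCGGA, found at positions 168–179 on the template; the primer anneals here to the top strand with its 3' end pointing upstream.
Product length = (reverse-primer end) − (forward-primer start) + 1 = 179 − 116 + 1 = 64 bp.

64 bp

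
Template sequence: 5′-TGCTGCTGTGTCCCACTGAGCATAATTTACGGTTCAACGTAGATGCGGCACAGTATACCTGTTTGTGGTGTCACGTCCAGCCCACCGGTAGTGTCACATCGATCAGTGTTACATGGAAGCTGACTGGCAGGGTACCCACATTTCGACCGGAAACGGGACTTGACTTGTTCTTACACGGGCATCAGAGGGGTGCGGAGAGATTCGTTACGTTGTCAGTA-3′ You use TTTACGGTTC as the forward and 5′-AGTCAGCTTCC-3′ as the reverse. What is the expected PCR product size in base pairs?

Forward primer TTTACGGTTC is found on the top strand at positions 26–35.
Reverse complement of the reverse primer: GGAAGCTGACT. This occurs on the top strand at positions 115–125.
Product length = (reverse-primer end) − (forward-primer start) + 1 = 125 − 26 + 1 = 100 bp.

100 bp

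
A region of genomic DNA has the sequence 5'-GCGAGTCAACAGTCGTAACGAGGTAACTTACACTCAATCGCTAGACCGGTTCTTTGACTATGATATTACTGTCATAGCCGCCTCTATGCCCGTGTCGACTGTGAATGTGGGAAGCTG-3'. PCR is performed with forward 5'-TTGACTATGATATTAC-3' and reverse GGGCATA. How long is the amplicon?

38 bp

Forward primer TTGACTATGATATTAC is found on the top strand at positions 54–69.
The reverse primer's reverse complement is TATGCCC, which matches the template at positions 85–91.
Product length = (reverse-primer end) − (forward-primer start) + 1 = 91 − 54 + 1 = 38 bp.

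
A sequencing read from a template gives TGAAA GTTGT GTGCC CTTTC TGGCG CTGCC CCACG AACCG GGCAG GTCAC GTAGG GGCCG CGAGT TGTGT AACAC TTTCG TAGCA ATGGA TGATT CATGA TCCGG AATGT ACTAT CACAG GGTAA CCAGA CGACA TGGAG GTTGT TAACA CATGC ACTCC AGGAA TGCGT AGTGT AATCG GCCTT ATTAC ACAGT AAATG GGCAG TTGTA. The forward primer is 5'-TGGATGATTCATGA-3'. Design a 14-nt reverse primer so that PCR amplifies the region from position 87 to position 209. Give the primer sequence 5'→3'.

5'-ACAACTGCCCATTT-3'

The product's 3' end on the top strand is position 209.
The reverse primer anneals to the top strand over positions 196–209, i.e. to AAATGGGCAGTTGT.
Its sequence written 5'→3' is the reverse complement: ACAACTGCCCATTT.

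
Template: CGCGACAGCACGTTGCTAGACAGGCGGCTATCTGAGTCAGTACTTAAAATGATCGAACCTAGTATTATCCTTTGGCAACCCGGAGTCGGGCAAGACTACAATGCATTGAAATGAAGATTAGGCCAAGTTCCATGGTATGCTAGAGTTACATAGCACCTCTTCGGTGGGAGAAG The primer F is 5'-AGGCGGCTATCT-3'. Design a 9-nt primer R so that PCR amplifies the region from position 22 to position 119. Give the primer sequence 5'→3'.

The product's 3' end on the top strand is position 119.
The reverse primer anneals to the top strand over positions 111–119, i.e. to ATGAAGATT.
Its sequence written 5'→3' is the reverse complement: AATCTTCAT.

5'-AATCTTCAT-3'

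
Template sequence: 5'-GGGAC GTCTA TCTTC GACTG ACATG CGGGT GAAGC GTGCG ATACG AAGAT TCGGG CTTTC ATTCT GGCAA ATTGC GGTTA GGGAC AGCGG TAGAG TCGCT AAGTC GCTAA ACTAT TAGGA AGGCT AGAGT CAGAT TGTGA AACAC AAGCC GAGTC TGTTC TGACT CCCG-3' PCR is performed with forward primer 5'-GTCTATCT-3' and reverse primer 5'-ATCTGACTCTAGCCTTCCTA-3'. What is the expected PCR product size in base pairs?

130 bp

Forward primer GTCTATCT is found on the top strand at positions 6–13.
Reverse complement of the reverse primer: TAGGAAGGCTAGAGTCAGAT. This occurs on the top strand at positions 116–135.
Product length = (reverse-primer end) − (forward-primer start) + 1 = 135 − 6 + 1 = 130 bp.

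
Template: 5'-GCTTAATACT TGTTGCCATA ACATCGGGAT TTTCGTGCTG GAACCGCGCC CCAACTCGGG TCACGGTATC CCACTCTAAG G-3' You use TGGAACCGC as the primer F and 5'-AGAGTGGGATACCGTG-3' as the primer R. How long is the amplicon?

39 bp

The forward primer matches the template at positions 39–47.
The reverse primer's reverse complement is CACGGTATCCCACTCT, which matches the template at positions 62–77.
Product length = (reverse-primer end) − (forward-primer start) + 1 = 77 − 39 + 1 = 39 bp.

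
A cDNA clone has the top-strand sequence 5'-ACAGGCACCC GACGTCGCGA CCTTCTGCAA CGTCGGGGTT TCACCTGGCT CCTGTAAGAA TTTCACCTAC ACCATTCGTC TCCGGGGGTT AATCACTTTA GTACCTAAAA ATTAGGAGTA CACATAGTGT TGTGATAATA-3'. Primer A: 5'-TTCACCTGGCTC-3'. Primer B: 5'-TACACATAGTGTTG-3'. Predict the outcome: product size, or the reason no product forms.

Primer A (TTCACCTGGCTC) matches the top strand at positions 40–51 (3' end points downstream).
Primer B (TACACATAGTGTTG) also matches the top strand directly, at positions 119–132 — its reverse complement CAACACTATGTGTA is not present.
Both primers anneal to the bottom strand with 3' ends pointing the same way, so neither can prime synthesis back toward the other.

No product — both primers anneal to the same strand and extend in the same direction.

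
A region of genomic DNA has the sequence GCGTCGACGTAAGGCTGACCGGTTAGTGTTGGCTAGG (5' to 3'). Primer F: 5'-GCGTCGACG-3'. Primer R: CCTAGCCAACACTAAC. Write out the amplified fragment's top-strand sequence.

Forward primer GCGTCGACG is found on the top strand at positions 1–9.
Reverse complement of the reverse primer: GTTAGTGTTGGCTAGG. This occurs on the top strand at positions 22–37.
The product is the template from position 1 through 37 (37 bp).

5'-GCGTCGACGTAAGGCTGACCGGTTAGTGTTGGCTAGG-3'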